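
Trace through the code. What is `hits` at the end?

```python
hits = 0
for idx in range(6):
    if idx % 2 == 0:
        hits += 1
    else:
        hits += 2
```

Let's trace through this code step by step.

Initialize: hits = 0
Entering loop: for idx in range(6):

After execution: hits = 9
9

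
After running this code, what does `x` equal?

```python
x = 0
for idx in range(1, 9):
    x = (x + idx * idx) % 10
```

Let's trace through this code step by step.

Initialize: x = 0
Entering loop: for idx in range(1, 9):

After execution: x = 4
4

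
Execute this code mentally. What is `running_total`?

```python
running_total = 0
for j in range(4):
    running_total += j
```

Let's trace through this code step by step.

Initialize: running_total = 0
Entering loop: for j in range(4):

After execution: running_total = 6
6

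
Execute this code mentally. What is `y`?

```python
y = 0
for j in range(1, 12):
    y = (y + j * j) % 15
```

Let's trace through this code step by step.

Initialize: y = 0
Entering loop: for j in range(1, 12):

After execution: y = 11
11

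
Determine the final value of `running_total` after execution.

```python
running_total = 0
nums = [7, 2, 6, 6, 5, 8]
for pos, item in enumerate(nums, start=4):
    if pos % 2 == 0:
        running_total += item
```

Let's trace through this code step by step.

Initialize: running_total = 0
Initialize: nums = [7, 2, 6, 6, 5, 8]
Entering loop: for pos, item in enumerate(nums, start=4):

After execution: running_total = 18
18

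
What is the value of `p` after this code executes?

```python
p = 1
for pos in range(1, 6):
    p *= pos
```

Let's trace through this code step by step.

Initialize: p = 1
Entering loop: for pos in range(1, 6):

After execution: p = 120
120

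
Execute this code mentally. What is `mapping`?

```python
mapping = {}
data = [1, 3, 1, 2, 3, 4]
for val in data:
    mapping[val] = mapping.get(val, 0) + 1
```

Let's trace through this code step by step.

Initialize: mapping = {}
Initialize: data = [1, 3, 1, 2, 3, 4]
Entering loop: for val in data:

After execution: mapping = {1: 2, 3: 2, 2: 1, 4: 1}
{1: 2, 3: 2, 2: 1, 4: 1}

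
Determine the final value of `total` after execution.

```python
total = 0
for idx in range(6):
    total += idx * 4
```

Let's trace through this code step by step.

Initialize: total = 0
Entering loop: for idx in range(6):

After execution: total = 60
60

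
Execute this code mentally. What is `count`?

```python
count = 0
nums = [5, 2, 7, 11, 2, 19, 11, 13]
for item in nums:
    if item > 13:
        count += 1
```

Let's trace through this code step by step.

Initialize: count = 0
Initialize: nums = [5, 2, 7, 11, 2, 19, 11, 13]
Entering loop: for item in nums:

After execution: count = 1
1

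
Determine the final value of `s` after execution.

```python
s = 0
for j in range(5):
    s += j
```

Let's trace through this code step by step.

Initialize: s = 0
Entering loop: for j in range(5):

After execution: s = 10
10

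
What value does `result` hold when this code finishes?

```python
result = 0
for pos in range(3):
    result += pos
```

Let's trace through this code step by step.

Initialize: result = 0
Entering loop: for pos in range(3):

After execution: result = 3
3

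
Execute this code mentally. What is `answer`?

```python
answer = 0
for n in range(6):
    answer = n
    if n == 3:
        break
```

Let's trace through this code step by step.

Initialize: answer = 0
Entering loop: for n in range(6):

After execution: answer = 3
3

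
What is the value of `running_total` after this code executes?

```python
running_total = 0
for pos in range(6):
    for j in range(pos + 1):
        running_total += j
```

Let's trace through this code step by step.

Initialize: running_total = 0
Entering loop: for pos in range(6):

After execution: running_total = 35
35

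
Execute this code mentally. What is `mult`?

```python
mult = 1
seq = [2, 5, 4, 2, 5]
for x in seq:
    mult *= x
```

Let's trace through this code step by step.

Initialize: mult = 1
Initialize: seq = [2, 5, 4, 2, 5]
Entering loop: for x in seq:

After execution: mult = 400
400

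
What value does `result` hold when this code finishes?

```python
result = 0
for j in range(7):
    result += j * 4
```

Let's trace through this code step by step.

Initialize: result = 0
Entering loop: for j in range(7):

After execution: result = 84
84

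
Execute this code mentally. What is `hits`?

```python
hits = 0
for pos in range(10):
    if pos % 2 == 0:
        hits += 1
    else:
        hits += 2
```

Let's trace through this code step by step.

Initialize: hits = 0
Entering loop: for pos in range(10):

After execution: hits = 15
15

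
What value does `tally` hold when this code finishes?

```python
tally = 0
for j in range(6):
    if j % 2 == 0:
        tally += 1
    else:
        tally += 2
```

Let's trace through this code step by step.

Initialize: tally = 0
Entering loop: for j in range(6):

After execution: tally = 9
9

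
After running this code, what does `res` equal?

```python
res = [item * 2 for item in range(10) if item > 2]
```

Let's trace through this code step by step.

Initialize: res = [item * 2 for item in range(10) if item > 2]

After execution: res = [6, 8, 10, 12, 14, 16, 18]
[6, 8, 10, 12, 14, 16, 18]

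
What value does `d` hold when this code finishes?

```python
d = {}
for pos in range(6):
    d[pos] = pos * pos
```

Let's trace through this code step by step.

Initialize: d = {}
Entering loop: for pos in range(6):

After execution: d = {0: 0, 1: 1, 2: 4, 3: 9, 4: 16, 5: 25}
{0: 0, 1: 1, 2: 4, 3: 9, 4: 16, 5: 25}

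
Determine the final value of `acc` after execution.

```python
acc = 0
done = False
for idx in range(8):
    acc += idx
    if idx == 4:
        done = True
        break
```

Let's trace through this code step by step.

Initialize: acc = 0
Initialize: done = False
Entering loop: for idx in range(8):

After execution: acc = 10
10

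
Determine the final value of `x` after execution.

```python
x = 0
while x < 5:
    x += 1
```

Let's trace through this code step by step.

Initialize: x = 0
Entering loop: while x < 5:

After execution: x = 5
5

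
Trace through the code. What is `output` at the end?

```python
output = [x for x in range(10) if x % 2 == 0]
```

Let's trace through this code step by step.

Initialize: output = [x for x in range(10) if x % 2 == 0]

After execution: output = [0, 2, 4, 6, 8]
[0, 2, 4, 6, 8]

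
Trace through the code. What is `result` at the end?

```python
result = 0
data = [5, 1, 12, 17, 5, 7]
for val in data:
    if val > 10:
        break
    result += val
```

Let's trace through this code step by step.

Initialize: result = 0
Initialize: data = [5, 1, 12, 17, 5, 7]
Entering loop: for val in data:

After execution: result = 6
6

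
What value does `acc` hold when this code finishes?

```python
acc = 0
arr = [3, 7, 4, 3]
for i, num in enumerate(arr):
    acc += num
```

Let's trace through this code step by step.

Initialize: acc = 0
Initialize: arr = [3, 7, 4, 3]
Entering loop: for i, num in enumerate(arr):

After execution: acc = 17
17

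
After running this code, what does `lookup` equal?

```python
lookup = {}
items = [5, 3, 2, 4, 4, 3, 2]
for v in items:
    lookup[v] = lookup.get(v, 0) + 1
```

Let's trace through this code step by step.

Initialize: lookup = {}
Initialize: items = [5, 3, 2, 4, 4, 3, 2]
Entering loop: for v in items:

After execution: lookup = {5: 1, 3: 2, 2: 2, 4: 2}
{5: 1, 3: 2, 2: 2, 4: 2}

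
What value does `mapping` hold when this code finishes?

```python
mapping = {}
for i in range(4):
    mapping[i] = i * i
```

Let's trace through this code step by step.

Initialize: mapping = {}
Entering loop: for i in range(4):

After execution: mapping = {0: 0, 1: 1, 2: 4, 3: 9}
{0: 0, 1: 1, 2: 4, 3: 9}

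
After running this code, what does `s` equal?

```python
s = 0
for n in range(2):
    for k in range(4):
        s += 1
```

Let's trace through this code step by step.

Initialize: s = 0
Entering loop: for n in range(2):

After execution: s = 8
8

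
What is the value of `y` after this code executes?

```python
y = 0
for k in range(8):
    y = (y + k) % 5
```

Let's trace through this code step by step.

Initialize: y = 0
Entering loop: for k in range(8):

After execution: y = 3
3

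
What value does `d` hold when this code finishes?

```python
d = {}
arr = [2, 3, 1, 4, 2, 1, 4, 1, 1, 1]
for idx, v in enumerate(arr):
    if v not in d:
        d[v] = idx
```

Let's trace through this code step by step.

Initialize: d = {}
Initialize: arr = [2, 3, 1, 4, 2, 1, 4, 1, 1, 1]
Entering loop: for idx, v in enumerate(arr):

After execution: d = {2: 0, 3: 1, 1: 2, 4: 3}
{2: 0, 3: 1, 1: 2, 4: 3}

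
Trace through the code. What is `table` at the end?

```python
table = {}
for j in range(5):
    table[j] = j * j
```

Let's trace through this code step by step.

Initialize: table = {}
Entering loop: for j in range(5):

After execution: table = {0: 0, 1: 1, 2: 4, 3: 9, 4: 16}
{0: 0, 1: 1, 2: 4, 3: 9, 4: 16}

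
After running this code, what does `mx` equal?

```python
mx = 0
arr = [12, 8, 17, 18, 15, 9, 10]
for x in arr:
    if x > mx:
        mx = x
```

Let's trace through this code step by step.

Initialize: mx = 0
Initialize: arr = [12, 8, 17, 18, 15, 9, 10]
Entering loop: for x in arr:

After execution: mx = 18
18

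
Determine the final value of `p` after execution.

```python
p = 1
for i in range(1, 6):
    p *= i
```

Let's trace through this code step by step.

Initialize: p = 1
Entering loop: for i in range(1, 6):

After execution: p = 120
120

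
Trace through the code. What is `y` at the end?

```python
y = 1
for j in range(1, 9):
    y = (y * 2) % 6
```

Let's trace through this code step by step.

Initialize: y = 1
Entering loop: for j in range(1, 9):

After execution: y = 4
4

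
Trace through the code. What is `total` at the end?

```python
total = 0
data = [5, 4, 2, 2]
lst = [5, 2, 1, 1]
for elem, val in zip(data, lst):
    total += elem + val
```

Let's trace through this code step by step.

Initialize: total = 0
Initialize: data = [5, 4, 2, 2]
Initialize: lst = [5, 2, 1, 1]
Entering loop: for elem, val in zip(data, lst):

After execution: total = 22
22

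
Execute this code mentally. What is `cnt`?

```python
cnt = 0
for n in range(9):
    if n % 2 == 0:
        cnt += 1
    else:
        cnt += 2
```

Let's trace through this code step by step.

Initialize: cnt = 0
Entering loop: for n in range(9):

After execution: cnt = 13
13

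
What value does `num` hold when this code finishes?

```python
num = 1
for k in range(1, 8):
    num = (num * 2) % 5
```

Let's trace through this code step by step.

Initialize: num = 1
Entering loop: for k in range(1, 8):

After execution: num = 3
3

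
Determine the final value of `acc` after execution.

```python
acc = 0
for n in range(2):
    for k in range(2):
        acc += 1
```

Let's trace through this code step by step.

Initialize: acc = 0
Entering loop: for n in range(2):

After execution: acc = 4
4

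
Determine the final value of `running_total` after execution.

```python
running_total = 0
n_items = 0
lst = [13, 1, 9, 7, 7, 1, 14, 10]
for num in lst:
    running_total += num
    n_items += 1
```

Let's trace through this code step by step.

Initialize: running_total = 0
Initialize: n_items = 0
Initialize: lst = [13, 1, 9, 7, 7, 1, 14, 10]
Entering loop: for num in lst:

After execution: running_total = 62
62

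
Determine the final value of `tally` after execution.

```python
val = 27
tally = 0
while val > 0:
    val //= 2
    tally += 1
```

Let's trace through this code step by step.

Initialize: val = 27
Initialize: tally = 0
Entering loop: while val > 0:

After execution: tally = 5
5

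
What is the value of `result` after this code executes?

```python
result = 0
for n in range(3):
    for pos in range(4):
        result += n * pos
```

Let's trace through this code step by step.

Initialize: result = 0
Entering loop: for n in range(3):

After execution: result = 18
18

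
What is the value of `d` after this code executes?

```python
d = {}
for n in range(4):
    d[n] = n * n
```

Let's trace through this code step by step.

Initialize: d = {}
Entering loop: for n in range(4):

After execution: d = {0: 0, 1: 1, 2: 4, 3: 9}
{0: 0, 1: 1, 2: 4, 3: 9}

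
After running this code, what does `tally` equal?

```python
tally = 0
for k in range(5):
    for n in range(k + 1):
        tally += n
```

Let's trace through this code step by step.

Initialize: tally = 0
Entering loop: for k in range(5):

After execution: tally = 20
20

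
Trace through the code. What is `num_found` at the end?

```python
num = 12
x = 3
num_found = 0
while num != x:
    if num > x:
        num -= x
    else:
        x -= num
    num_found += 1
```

Let's trace through this code step by step.

Initialize: num = 12
Initialize: x = 3
Initialize: num_found = 0
Entering loop: while num != x:

After execution: num_found = 3
3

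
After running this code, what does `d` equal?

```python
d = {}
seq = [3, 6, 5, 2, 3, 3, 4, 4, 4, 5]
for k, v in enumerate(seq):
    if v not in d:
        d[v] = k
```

Let's trace through this code step by step.

Initialize: d = {}
Initialize: seq = [3, 6, 5, 2, 3, 3, 4, 4, 4, 5]
Entering loop: for k, v in enumerate(seq):

After execution: d = {3: 0, 6: 1, 5: 2, 2: 3, 4: 6}
{3: 0, 6: 1, 5: 2, 2: 3, 4: 6}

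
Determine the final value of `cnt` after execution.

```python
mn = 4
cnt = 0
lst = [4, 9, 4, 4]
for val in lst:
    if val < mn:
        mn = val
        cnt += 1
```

Let's trace through this code step by step.

Initialize: mn = 4
Initialize: cnt = 0
Initialize: lst = [4, 9, 4, 4]
Entering loop: for val in lst:

After execution: cnt = 0
0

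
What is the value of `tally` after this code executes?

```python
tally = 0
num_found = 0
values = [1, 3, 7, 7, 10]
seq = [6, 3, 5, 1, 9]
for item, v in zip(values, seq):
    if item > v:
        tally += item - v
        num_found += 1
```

Let's trace through this code step by step.

Initialize: tally = 0
Initialize: num_found = 0
Initialize: values = [1, 3, 7, 7, 10]
Initialize: seq = [6, 3, 5, 1, 9]
Entering loop: for item, v in zip(values, seq):

After execution: tally = 9
9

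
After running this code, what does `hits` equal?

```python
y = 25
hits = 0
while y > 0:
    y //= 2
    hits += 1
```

Let's trace through this code step by step.

Initialize: y = 25
Initialize: hits = 0
Entering loop: while y > 0:

After execution: hits = 5
5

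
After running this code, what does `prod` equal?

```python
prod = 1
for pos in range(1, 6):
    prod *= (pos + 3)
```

Let's trace through this code step by step.

Initialize: prod = 1
Entering loop: for pos in range(1, 6):

After execution: prod = 6720
6720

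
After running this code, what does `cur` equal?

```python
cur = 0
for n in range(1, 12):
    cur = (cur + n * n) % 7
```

Let's trace through this code step by step.

Initialize: cur = 0
Entering loop: for n in range(1, 12):

After execution: cur = 2
2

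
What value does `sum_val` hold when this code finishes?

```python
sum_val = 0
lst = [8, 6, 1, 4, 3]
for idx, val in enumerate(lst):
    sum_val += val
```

Let's trace through this code step by step.

Initialize: sum_val = 0
Initialize: lst = [8, 6, 1, 4, 3]
Entering loop: for idx, val in enumerate(lst):

After execution: sum_val = 22
22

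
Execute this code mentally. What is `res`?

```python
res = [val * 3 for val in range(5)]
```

Let's trace through this code step by step.

Initialize: res = [val * 3 for val in range(5)]

After execution: res = [0, 3, 6, 9, 12]
[0, 3, 6, 9, 12]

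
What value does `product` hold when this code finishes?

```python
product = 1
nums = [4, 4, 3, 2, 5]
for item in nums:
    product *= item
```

Let's trace through this code step by step.

Initialize: product = 1
Initialize: nums = [4, 4, 3, 2, 5]
Entering loop: for item in nums:

After execution: product = 480
480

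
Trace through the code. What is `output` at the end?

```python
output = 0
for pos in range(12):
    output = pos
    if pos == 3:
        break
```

Let's trace through this code step by step.

Initialize: output = 0
Entering loop: for pos in range(12):

After execution: output = 3
3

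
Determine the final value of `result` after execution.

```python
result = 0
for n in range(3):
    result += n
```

Let's trace through this code step by step.

Initialize: result = 0
Entering loop: for n in range(3):

After execution: result = 3
3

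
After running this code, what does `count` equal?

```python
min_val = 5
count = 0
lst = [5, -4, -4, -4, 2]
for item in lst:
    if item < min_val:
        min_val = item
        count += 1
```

Let's trace through this code step by step.

Initialize: min_val = 5
Initialize: count = 0
Initialize: lst = [5, -4, -4, -4, 2]
Entering loop: for item in lst:

After execution: count = 1
1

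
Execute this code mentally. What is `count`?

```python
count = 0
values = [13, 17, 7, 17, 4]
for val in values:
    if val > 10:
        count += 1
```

Let's trace through this code step by step.

Initialize: count = 0
Initialize: values = [13, 17, 7, 17, 4]
Entering loop: for val in values:

After execution: count = 3
3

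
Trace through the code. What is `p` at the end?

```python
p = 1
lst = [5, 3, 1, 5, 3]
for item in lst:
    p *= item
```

Let's trace through this code step by step.

Initialize: p = 1
Initialize: lst = [5, 3, 1, 5, 3]
Entering loop: for item in lst:

After execution: p = 225
225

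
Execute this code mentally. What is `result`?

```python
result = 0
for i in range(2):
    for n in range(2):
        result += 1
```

Let's trace through this code step by step.

Initialize: result = 0
Entering loop: for i in range(2):

After execution: result = 4
4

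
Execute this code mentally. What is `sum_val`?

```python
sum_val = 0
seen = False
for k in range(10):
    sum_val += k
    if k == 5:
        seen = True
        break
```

Let's trace through this code step by step.

Initialize: sum_val = 0
Initialize: seen = False
Entering loop: for k in range(10):

After execution: sum_val = 15
15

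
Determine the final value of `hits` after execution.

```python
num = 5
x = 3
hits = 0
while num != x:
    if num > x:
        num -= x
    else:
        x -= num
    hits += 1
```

Let's trace through this code step by step.

Initialize: num = 5
Initialize: x = 3
Initialize: hits = 0
Entering loop: while num != x:

After execution: hits = 3
3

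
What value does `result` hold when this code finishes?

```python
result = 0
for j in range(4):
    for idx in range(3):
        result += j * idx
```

Let's trace through this code step by step.

Initialize: result = 0
Entering loop: for j in range(4):

After execution: result = 18
18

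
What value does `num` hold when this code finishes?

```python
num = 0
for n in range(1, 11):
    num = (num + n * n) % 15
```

Let's trace through this code step by step.

Initialize: num = 0
Entering loop: for n in range(1, 11):

After execution: num = 10
10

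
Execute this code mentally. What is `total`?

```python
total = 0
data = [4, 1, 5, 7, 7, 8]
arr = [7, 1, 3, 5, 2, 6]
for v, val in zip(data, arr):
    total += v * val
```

Let's trace through this code step by step.

Initialize: total = 0
Initialize: data = [4, 1, 5, 7, 7, 8]
Initialize: arr = [7, 1, 3, 5, 2, 6]
Entering loop: for v, val in zip(data, arr):

After execution: total = 141
141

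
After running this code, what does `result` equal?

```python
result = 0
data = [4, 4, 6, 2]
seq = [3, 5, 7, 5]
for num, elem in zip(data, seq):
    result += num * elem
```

Let's trace through this code step by step.

Initialize: result = 0
Initialize: data = [4, 4, 6, 2]
Initialize: seq = [3, 5, 7, 5]
Entering loop: for num, elem in zip(data, seq):

After execution: result = 84
84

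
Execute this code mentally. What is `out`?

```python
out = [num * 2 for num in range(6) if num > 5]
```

Let's trace through this code step by step.

Initialize: out = [num * 2 for num in range(6) if num > 5]

After execution: out = []
[]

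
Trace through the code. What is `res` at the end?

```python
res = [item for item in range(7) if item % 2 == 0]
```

Let's trace through this code step by step.

Initialize: res = [item for item in range(7) if item % 2 == 0]

After execution: res = [0, 2, 4, 6]
[0, 2, 4, 6]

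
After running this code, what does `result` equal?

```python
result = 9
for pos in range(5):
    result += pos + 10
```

Let's trace through this code step by step.

Initialize: result = 9
Entering loop: for pos in range(5):

After execution: result = 69
69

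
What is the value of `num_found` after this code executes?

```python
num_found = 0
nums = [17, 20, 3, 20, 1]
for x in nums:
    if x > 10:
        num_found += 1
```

Let's trace through this code step by step.

Initialize: num_found = 0
Initialize: nums = [17, 20, 3, 20, 1]
Entering loop: for x in nums:

After execution: num_found = 3
3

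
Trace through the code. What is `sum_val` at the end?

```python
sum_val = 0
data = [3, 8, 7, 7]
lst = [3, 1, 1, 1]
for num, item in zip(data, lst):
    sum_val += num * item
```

Let's trace through this code step by step.

Initialize: sum_val = 0
Initialize: data = [3, 8, 7, 7]
Initialize: lst = [3, 1, 1, 1]
Entering loop: for num, item in zip(data, lst):

After execution: sum_val = 31
31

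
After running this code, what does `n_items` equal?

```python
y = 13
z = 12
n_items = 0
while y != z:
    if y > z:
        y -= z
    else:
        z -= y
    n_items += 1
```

Let's trace through this code step by step.

Initialize: y = 13
Initialize: z = 12
Initialize: n_items = 0
Entering loop: while y != z:

After execution: n_items = 12
12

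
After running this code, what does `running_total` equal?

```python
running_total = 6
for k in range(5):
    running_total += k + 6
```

Let's trace through this code step by step.

Initialize: running_total = 6
Entering loop: for k in range(5):

After execution: running_total = 46
46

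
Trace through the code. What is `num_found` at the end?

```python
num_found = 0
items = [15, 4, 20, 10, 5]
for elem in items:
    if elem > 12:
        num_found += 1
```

Let's trace through this code step by step.

Initialize: num_found = 0
Initialize: items = [15, 4, 20, 10, 5]
Entering loop: for elem in items:

After execution: num_found = 2
2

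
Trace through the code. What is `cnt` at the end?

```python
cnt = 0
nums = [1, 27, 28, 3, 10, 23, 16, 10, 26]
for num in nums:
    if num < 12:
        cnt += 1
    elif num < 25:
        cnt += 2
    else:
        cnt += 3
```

Let's trace through this code step by step.

Initialize: cnt = 0
Initialize: nums = [1, 27, 28, 3, 10, 23, 16, 10, 26]
Entering loop: for num in nums:

After execution: cnt = 17
17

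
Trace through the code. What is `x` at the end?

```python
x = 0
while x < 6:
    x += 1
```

Let's trace through this code step by step.

Initialize: x = 0
Entering loop: while x < 6:

After execution: x = 6
6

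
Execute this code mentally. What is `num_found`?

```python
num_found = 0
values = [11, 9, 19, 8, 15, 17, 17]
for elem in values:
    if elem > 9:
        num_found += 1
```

Let's trace through this code step by step.

Initialize: num_found = 0
Initialize: values = [11, 9, 19, 8, 15, 17, 17]
Entering loop: for elem in values:

After execution: num_found = 5
5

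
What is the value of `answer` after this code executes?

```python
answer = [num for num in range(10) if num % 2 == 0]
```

Let's trace through this code step by step.

Initialize: answer = [num for num in range(10) if num % 2 == 0]

After execution: answer = [0, 2, 4, 6, 8]
[0, 2, 4, 6, 8]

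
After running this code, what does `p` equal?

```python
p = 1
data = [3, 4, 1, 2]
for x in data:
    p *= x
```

Let's trace through this code step by step.

Initialize: p = 1
Initialize: data = [3, 4, 1, 2]
Entering loop: for x in data:

After execution: p = 24
24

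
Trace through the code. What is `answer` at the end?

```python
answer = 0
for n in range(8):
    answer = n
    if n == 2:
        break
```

Let's trace through this code step by step.

Initialize: answer = 0
Entering loop: for n in range(8):

After execution: answer = 2
2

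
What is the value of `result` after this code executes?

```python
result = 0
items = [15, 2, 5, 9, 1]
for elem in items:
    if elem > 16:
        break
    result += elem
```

Let's trace through this code step by step.

Initialize: result = 0
Initialize: items = [15, 2, 5, 9, 1]
Entering loop: for elem in items:

After execution: result = 32
32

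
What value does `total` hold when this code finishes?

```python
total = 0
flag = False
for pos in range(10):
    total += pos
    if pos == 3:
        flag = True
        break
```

Let's trace through this code step by step.

Initialize: total = 0
Initialize: flag = False
Entering loop: for pos in range(10):

After execution: total = 6
6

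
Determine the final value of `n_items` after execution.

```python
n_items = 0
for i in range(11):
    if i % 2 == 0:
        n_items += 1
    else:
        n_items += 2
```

Let's trace through this code step by step.

Initialize: n_items = 0
Entering loop: for i in range(11):

After execution: n_items = 16
16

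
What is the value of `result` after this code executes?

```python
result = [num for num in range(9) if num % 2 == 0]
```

Let's trace through this code step by step.

Initialize: result = [num for num in range(9) if num % 2 == 0]

After execution: result = [0, 2, 4, 6, 8]
[0, 2, 4, 6, 8]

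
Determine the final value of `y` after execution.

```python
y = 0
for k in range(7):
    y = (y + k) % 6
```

Let's trace through this code step by step.

Initialize: y = 0
Entering loop: for k in range(7):

After execution: y = 3
3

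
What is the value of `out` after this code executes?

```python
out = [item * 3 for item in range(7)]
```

Let's trace through this code step by step.

Initialize: out = [item * 3 for item in range(7)]

After execution: out = [0, 3, 6, 9, 12, 15, 18]
[0, 3, 6, 9, 12, 15, 18]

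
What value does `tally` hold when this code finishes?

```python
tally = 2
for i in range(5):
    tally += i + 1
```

Let's trace through this code step by step.

Initialize: tally = 2
Entering loop: for i in range(5):

After execution: tally = 17
17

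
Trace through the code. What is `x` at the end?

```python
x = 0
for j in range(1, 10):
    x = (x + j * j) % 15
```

Let's trace through this code step by step.

Initialize: x = 0
Entering loop: for j in range(1, 10):

After execution: x = 0
0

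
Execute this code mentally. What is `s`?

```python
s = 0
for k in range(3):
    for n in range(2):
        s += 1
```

Let's trace through this code step by step.

Initialize: s = 0
Entering loop: for k in range(3):

After execution: s = 6
6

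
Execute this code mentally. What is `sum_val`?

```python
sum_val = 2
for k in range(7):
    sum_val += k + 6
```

Let's trace through this code step by step.

Initialize: sum_val = 2
Entering loop: for k in range(7):

After execution: sum_val = 65
65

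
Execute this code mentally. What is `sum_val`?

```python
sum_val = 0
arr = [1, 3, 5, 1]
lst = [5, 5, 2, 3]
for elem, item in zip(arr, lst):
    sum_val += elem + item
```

Let's trace through this code step by step.

Initialize: sum_val = 0
Initialize: arr = [1, 3, 5, 1]
Initialize: lst = [5, 5, 2, 3]
Entering loop: for elem, item in zip(arr, lst):

After execution: sum_val = 25
25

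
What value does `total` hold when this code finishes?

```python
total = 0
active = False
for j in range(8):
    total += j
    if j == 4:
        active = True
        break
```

Let's trace through this code step by step.

Initialize: total = 0
Initialize: active = False
Entering loop: for j in range(8):

After execution: total = 10
10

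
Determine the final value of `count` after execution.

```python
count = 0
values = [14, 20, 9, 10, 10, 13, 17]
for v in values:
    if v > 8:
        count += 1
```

Let's trace through this code step by step.

Initialize: count = 0
Initialize: values = [14, 20, 9, 10, 10, 13, 17]
Entering loop: for v in values:

After execution: count = 7
7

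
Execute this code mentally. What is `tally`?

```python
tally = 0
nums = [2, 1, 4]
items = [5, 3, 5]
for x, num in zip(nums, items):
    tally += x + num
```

Let's trace through this code step by step.

Initialize: tally = 0
Initialize: nums = [2, 1, 4]
Initialize: items = [5, 3, 5]
Entering loop: for x, num in zip(nums, items):

After execution: tally = 20
20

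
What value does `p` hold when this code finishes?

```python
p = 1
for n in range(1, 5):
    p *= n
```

Let's trace through this code step by step.

Initialize: p = 1
Entering loop: for n in range(1, 5):

After execution: p = 24
24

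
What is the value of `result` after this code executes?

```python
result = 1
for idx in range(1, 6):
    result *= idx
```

Let's trace through this code step by step.

Initialize: result = 1
Entering loop: for idx in range(1, 6):

After execution: result = 120
120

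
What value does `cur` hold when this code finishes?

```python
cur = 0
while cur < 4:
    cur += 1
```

Let's trace through this code step by step.

Initialize: cur = 0
Entering loop: while cur < 4:

After execution: cur = 4
4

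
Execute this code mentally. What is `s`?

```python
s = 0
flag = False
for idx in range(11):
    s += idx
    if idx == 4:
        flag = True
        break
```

Let's trace through this code step by step.

Initialize: s = 0
Initialize: flag = False
Entering loop: for idx in range(11):

After execution: s = 10
10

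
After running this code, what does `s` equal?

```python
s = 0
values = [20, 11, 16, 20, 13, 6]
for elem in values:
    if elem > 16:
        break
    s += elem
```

Let's trace through this code step by step.

Initialize: s = 0
Initialize: values = [20, 11, 16, 20, 13, 6]
Entering loop: for elem in values:

After execution: s = 0
0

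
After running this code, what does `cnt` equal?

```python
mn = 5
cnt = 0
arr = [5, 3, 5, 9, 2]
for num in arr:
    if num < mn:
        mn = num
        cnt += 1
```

Let's trace through this code step by step.

Initialize: mn = 5
Initialize: cnt = 0
Initialize: arr = [5, 3, 5, 9, 2]
Entering loop: for num in arr:

After execution: cnt = 2
2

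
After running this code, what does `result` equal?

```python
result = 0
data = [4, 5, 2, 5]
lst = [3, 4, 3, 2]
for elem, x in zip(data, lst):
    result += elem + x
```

Let's trace through this code step by step.

Initialize: result = 0
Initialize: data = [4, 5, 2, 5]
Initialize: lst = [3, 4, 3, 2]
Entering loop: for elem, x in zip(data, lst):

After execution: result = 28
28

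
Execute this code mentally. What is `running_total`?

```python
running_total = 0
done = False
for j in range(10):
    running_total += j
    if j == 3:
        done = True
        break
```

Let's trace through this code step by step.

Initialize: running_total = 0
Initialize: done = False
Entering loop: for j in range(10):

After execution: running_total = 6
6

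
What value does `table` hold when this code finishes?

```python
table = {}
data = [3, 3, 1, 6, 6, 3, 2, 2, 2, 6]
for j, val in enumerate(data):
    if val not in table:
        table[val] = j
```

Let's trace through this code step by step.

Initialize: table = {}
Initialize: data = [3, 3, 1, 6, 6, 3, 2, 2, 2, 6]
Entering loop: for j, val in enumerate(data):

After execution: table = {3: 0, 1: 2, 6: 3, 2: 6}
{3: 0, 1: 2, 6: 3, 2: 6}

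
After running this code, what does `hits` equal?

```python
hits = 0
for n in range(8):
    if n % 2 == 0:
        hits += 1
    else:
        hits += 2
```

Let's trace through this code step by step.

Initialize: hits = 0
Entering loop: for n in range(8):

After execution: hits = 12
12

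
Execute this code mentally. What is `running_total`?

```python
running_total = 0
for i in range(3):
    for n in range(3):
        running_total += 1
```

Let's trace through this code step by step.

Initialize: running_total = 0
Entering loop: for i in range(3):

After execution: running_total = 9
9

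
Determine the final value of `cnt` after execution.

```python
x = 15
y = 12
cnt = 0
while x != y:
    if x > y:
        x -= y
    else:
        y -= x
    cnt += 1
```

Let's trace through this code step by step.

Initialize: x = 15
Initialize: y = 12
Initialize: cnt = 0
Entering loop: while x != y:

After execution: cnt = 4
4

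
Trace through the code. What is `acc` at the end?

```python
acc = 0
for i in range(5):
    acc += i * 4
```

Let's trace through this code step by step.

Initialize: acc = 0
Entering loop: for i in range(5):

After execution: acc = 40
40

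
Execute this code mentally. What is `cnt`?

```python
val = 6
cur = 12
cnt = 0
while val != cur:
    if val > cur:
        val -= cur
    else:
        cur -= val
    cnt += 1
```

Let's trace through this code step by step.

Initialize: val = 6
Initialize: cur = 12
Initialize: cnt = 0
Entering loop: while val != cur:

After execution: cnt = 1
1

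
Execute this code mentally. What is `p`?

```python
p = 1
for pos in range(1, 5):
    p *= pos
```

Let's trace through this code step by step.

Initialize: p = 1
Entering loop: for pos in range(1, 5):

After execution: p = 24
24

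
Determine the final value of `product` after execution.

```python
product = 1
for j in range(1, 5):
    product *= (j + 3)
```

Let's trace through this code step by step.

Initialize: product = 1
Entering loop: for j in range(1, 5):

After execution: product = 840
840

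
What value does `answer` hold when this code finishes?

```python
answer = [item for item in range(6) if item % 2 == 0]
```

Let's trace through this code step by step.

Initialize: answer = [item for item in range(6) if item % 2 == 0]

After execution: answer = [0, 2, 4]
[0, 2, 4]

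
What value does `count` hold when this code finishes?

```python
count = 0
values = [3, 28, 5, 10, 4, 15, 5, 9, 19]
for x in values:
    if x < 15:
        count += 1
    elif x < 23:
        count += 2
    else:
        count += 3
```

Let's trace through this code step by step.

Initialize: count = 0
Initialize: values = [3, 28, 5, 10, 4, 15, 5, 9, 19]
Entering loop: for x in values:

After execution: count = 13
13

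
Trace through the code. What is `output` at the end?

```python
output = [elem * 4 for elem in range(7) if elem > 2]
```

Let's trace through this code step by step.

Initialize: output = [elem * 4 for elem in range(7) if elem > 2]

After execution: output = [12, 16, 20, 24]
[12, 16, 20, 24]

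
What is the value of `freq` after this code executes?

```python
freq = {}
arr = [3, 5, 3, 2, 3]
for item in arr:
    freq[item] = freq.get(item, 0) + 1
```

Let's trace through this code step by step.

Initialize: freq = {}
Initialize: arr = [3, 5, 3, 2, 3]
Entering loop: for item in arr:

After execution: freq = {3: 3, 5: 1, 2: 1}
{3: 3, 5: 1, 2: 1}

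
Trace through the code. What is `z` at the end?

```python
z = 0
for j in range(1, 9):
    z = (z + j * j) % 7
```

Let's trace through this code step by step.

Initialize: z = 0
Entering loop: for j in range(1, 9):

After execution: z = 1
1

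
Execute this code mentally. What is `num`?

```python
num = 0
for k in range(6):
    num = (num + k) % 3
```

Let's trace through this code step by step.

Initialize: num = 0
Entering loop: for k in range(6):

After execution: num = 0
0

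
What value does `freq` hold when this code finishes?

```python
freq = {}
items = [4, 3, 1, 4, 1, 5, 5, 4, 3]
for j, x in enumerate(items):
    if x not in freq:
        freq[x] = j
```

Let's trace through this code step by step.

Initialize: freq = {}
Initialize: items = [4, 3, 1, 4, 1, 5, 5, 4, 3]
Entering loop: for j, x in enumerate(items):

After execution: freq = {4: 0, 3: 1, 1: 2, 5: 5}
{4: 0, 3: 1, 1: 2, 5: 5}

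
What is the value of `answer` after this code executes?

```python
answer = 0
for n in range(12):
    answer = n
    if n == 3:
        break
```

Let's trace through this code step by step.

Initialize: answer = 0
Entering loop: for n in range(12):

After execution: answer = 3
3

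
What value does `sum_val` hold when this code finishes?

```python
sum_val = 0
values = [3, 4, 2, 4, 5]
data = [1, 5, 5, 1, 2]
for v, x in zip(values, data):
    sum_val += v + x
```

Let's trace through this code step by step.

Initialize: sum_val = 0
Initialize: values = [3, 4, 2, 4, 5]
Initialize: data = [1, 5, 5, 1, 2]
Entering loop: for v, x in zip(values, data):

After execution: sum_val = 32
32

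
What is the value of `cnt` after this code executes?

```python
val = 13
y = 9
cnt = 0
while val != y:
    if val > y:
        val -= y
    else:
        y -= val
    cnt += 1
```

Let's trace through this code step by step.

Initialize: val = 13
Initialize: y = 9
Initialize: cnt = 0
Entering loop: while val != y:

After execution: cnt = 6
6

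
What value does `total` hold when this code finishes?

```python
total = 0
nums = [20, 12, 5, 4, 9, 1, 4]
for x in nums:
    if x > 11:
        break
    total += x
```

Let's trace through this code step by step.

Initialize: total = 0
Initialize: nums = [20, 12, 5, 4, 9, 1, 4]
Entering loop: for x in nums:

After execution: total = 0
0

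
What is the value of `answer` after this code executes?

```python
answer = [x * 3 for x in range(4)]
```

Let's trace through this code step by step.

Initialize: answer = [x * 3 for x in range(4)]

After execution: answer = [0, 3, 6, 9]
[0, 3, 6, 9]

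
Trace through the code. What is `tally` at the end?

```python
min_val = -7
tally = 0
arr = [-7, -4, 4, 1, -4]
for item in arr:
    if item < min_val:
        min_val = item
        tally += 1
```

Let's trace through this code step by step.

Initialize: min_val = -7
Initialize: tally = 0
Initialize: arr = [-7, -4, 4, 1, -4]
Entering loop: for item in arr:

After execution: tally = 0
0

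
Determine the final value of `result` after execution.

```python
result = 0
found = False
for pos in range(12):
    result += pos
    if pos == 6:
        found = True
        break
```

Let's trace through this code step by step.

Initialize: result = 0
Initialize: found = False
Entering loop: for pos in range(12):

After execution: result = 21
21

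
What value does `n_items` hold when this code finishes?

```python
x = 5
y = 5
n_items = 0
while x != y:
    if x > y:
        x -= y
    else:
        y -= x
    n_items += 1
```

Let's trace through this code step by step.

Initialize: x = 5
Initialize: y = 5
Initialize: n_items = 0
Entering loop: while x != y:

After execution: n_items = 0
0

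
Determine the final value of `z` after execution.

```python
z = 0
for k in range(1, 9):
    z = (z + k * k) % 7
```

Let's trace through this code step by step.

Initialize: z = 0
Entering loop: for k in range(1, 9):

After execution: z = 1
1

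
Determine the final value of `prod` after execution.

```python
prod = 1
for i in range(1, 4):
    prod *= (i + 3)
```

Let's trace through this code step by step.

Initialize: prod = 1
Entering loop: for i in range(1, 4):

After execution: prod = 120
120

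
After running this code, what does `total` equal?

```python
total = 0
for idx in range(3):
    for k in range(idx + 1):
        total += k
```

Let's trace through this code step by step.

Initialize: total = 0
Entering loop: for idx in range(3):

After execution: total = 4
4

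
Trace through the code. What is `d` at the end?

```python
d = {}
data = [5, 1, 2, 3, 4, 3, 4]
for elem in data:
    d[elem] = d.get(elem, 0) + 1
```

Let's trace through this code step by step.

Initialize: d = {}
Initialize: data = [5, 1, 2, 3, 4, 3, 4]
Entering loop: for elem in data:

After execution: d = {5: 1, 1: 1, 2: 1, 3: 2, 4: 2}
{5: 1, 1: 1, 2: 1, 3: 2, 4: 2}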